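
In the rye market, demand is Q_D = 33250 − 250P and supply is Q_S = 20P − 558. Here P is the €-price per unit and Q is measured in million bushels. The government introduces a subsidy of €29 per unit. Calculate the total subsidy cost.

In inverse form: demand P = 133 − 0.004Q, supply P = 27.9 + 0.05Q.
Competitive equilibrium: 133 − 0.004Q = 27.9 + 0.05Q → Q* = 1946.2963, P* = 125.2148.
The subsidy lowers effective supply by 29: P = 0.05Q − 1.1.
New quantity: 133 − 0.004Q = 0.05Q − 1.1 → Q' = 2483.3333.
Total subsidy cost = 29 × 2483.3333 = €72016.67 million.

€72016.67 million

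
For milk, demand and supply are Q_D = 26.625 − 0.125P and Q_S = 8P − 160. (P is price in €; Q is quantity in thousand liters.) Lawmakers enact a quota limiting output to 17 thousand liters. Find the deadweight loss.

In inverse form: demand P = 213 − 8Q, supply P = 20 + 0.125Q.
Competitive equilibrium: 213 − 8Q = 20 + 0.125Q → Q* = 23.7538, P* = 22.9692.
At Q = 17: demand price = 213 − 8·17 = 77; supply price = 20 + 0.125·17 = 22.125.
ΔQ = 23.7538 − 17 = 6.7538; wedge = 77 − 22.125 = 54.875.
Welfare loss = ½ × 6.7538 × 54.875 = €185.31 thousand.

€185.31 thousand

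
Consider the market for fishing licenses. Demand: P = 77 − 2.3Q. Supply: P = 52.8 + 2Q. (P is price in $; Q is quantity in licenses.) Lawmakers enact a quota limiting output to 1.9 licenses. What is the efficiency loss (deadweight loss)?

Competitive equilibrium: 77 − 2.3Q = 52.8 + 2Q → Q* = 5.6279, P* = 64.0558.
At Q = 1.9: demand price = 77 − 2.3·1.9 = 72.63; supply price = 52.8 + 2·1.9 = 56.6.
ΔQ = 5.6279 − 1.9 = 3.7279; wedge = 72.63 − 56.6 = 16.03.
The triangle = ½ × 3.7279 × 16.03 = $29.88.

$29.88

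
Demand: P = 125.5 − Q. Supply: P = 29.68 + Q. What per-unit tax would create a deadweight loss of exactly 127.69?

22.6

Competitive equilibrium: 125.5 − Q = 29.68 + Q → Q* = 47.91, P* = 77.59.
A tax t gives ΔQ = t/2 and wedge t, so DWL = t²/4.
t²/4 = 127.69 → t² = 510.76 → t = 22.6.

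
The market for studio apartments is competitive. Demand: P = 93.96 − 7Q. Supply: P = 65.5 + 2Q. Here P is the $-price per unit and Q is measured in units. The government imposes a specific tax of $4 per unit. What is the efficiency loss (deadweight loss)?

$0.89

Competitive equilibrium: 93.96 − 7Q = 65.5 + 2Q → Q* = 3.1622, P* = 71.8244.
With the tax, the buyer price exceeds the seller price by 4: (93.96 − 7Q) − (65.5 + 2Q) = 4 → Q' = 2.7178.
ΔQ = 3.1622 − 2.7178 = 0.4444; the wedge equals the tax, 4.
Welfare loss = ½ × 0.4444 × 4 = $0.89.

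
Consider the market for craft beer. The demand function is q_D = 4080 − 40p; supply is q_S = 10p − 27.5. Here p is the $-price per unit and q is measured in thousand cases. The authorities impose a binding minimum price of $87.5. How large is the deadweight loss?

$2862.25 thousand

In inverse form: demand p = 102 − 0.025q, supply p = 2.75 + 0.1q.
Competitive equilibrium: 102 − 0.025q = 2.75 + 0.1q → q* = 794, p* = 82.15.
At the floor p = 87.5, quantity demanded = (102 − 87.5)/0.025 = 580.
Sellers' marginal cost at q' = 580: 2.75 + 0.1·580 = 60.75.
Δq = 794 − 580 = 214; wedge = 87.5 − 60.75 = 26.75.
Welfare loss = ½ × 214 × 26.75 = $2862.25 thousand.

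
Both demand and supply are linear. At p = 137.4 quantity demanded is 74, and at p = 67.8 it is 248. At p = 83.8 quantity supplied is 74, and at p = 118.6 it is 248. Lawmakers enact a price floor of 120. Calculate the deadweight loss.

Demand slope = (67.8 − 137.4)/(248 − 74) = −0.4, so p = 167 − 0.4q.
Supply slope = (118.6 − 83.8)/(248 − 74) = 0.2, so p = 69 + 0.2q.
Competitive equilibrium: 167 − 0.4q = 69 + 0.2q → q* = 163.3333, p* = 101.6667.
At the floor p = 120, quantity demanded = (167 − 120)/0.4 = 117.5.
Sellers' marginal cost at q' = 117.5: 69 + 0.2·117.5 = 92.5.
Δq = 163.3333 − 117.5 = 45.8333; wedge = 120 − 92.5 = 27.5.
Deadweight loss = ½ × 45.8333 × 27.5 = 630.21.

630.21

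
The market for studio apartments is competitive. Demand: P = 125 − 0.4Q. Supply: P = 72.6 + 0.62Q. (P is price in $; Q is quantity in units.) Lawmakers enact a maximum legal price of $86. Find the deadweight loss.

$451.67

Competitive equilibrium: 125 − 0.4Q = 72.6 + 0.62Q → Q* = 51.3725, P* = 104.451.
At the ceiling P = 86, quantity supplied = (86 − 72.6)/0.62 = 21.6129.
Willingness to pay at Q' = 21.6129: 125 − 0.4·21.6129 = 116.3548.
ΔQ = 51.3725 − 21.6129 = 29.7596; wedge = 116.3548 − 86 = 30.3548.
The triangle = ½ × 29.7596 × 30.3548 = $451.67.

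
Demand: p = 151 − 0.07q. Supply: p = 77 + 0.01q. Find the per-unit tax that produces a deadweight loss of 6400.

Competitive equilibrium: 151 − 0.07q = 77 + 0.01q → q* = 925, p* = 86.25.
A tax t gives Δq = t/0.08 and wedge t, so DWL = t²/0.16.
t²/0.16 = 6400 → t² = 1024 → t = 32.

32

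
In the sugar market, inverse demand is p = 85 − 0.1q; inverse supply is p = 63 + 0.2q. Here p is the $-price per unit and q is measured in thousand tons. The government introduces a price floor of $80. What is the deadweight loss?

Competitive equilibrium: 85 − 0.1q = 63 + 0.2q → q* = 73.3333, p* = 77.6667.
At the floor p = 80, quantity demanded = (85 − 80)/0.1 = 50.
Sellers' marginal cost at q' = 50: 63 + 0.2·50 = 73.
Δq = 73.3333 − 50 = 23.3333; wedge = 80 − 73 = 7.
DWL = ½ × 23.3333 × 7 = $81.67 thousand.

$81.67 thousand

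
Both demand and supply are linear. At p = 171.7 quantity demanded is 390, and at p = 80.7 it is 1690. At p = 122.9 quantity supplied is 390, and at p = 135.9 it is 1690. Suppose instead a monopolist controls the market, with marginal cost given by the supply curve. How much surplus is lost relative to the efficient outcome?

8711.11

Demand slope = (80.7 − 171.7)/(1690 − 390) = −0.07, so p = 199 − 0.07q.
Supply slope = (135.9 − 122.9)/(1690 − 390) = 0.01, so p = 119 + 0.01q.
Competitive equilibrium: 199 − 0.07q = 119 + 0.01q → q* = 1000, p* = 129.
Marginal revenue: MR = 199 − 0.14q. Set MR = MC: 199 − 0.14q = 119 + 0.01q → q_m = 533.33333.
Price p_m = 199 − 0.07·533.33333 = 161.66667; MC(q_m) = 119 + 0.01·533.33333 = 124.33333.
Competitive q* = 1000, so Δq = 466.66667; wedge = 161.66667 − 124.33333 = 37.33334.
The triangle = ½ × 466.66667 × 37.33334 = 8711.11.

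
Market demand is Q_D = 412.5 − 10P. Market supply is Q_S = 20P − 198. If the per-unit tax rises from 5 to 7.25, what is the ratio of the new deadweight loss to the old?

2.1025

In inverse form: demand P = 41.25 − 0.1Q, supply P = 9.9 + 0.05Q.
Competitive equilibrium: 41.25 − 0.1Q = 9.9 + 0.05Q → Q* = 209, P* = 20.35.
For a per-unit tax t: ΔQ = t/0.15, so DWL = ½·t·(t/0.15) = t²/0.3.
At t = 5: DWL = 83.333. At t = 7.25: DWL = 175.208.
Ratio = (7.25/5)² = 2.1025.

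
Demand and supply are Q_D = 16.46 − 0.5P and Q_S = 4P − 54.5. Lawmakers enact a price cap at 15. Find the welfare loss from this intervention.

In inverse form: demand P = 32.92 − 2Q, supply P = 13.625 + 0.25Q.
Competitive equilibrium: 32.92 − 2Q = 13.625 + 0.25Q → Q* = 8.5756, P* = 15.7689.
At the ceiling P = 15, quantity supplied = (15 − 13.625)/0.25 = 5.5.
Willingness to pay at Q' = 5.5: 32.92 − 2·5.5 = 21.92.
ΔQ = 8.5756 − 5.5 = 3.0756; wedge = 21.92 − 15 = 6.92.
The triangle = ½ × 3.0756 × 6.92 = 10.64.

10.64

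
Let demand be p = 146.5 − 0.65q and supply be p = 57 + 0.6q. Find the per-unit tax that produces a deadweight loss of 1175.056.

Competitive equilibrium: 146.5 − 0.65q = 57 + 0.6q → q* = 71.6, p* = 99.96.
A tax t gives Δq = t/1.25 and wedge t, so DWL = t²/2.5.
t²/2.5 = 1175.056 → t² = 2937.64 → t = 54.2.

54.2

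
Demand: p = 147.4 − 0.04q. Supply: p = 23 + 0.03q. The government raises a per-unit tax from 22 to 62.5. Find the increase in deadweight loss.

24444.64

Competitive equilibrium: 147.4 − 0.04q = 23 + 0.03q → q* = 1777.1429, p* = 76.3143.
For a per-unit tax t: Δq = t/0.07, so DWL = ½·t·(t/0.07) = t²/0.14.
At t = 22: DWL = 3457.143. At t = 62.5: DWL = 27901.786.
Increase = 27901.786 − 3457.143 = 24444.64.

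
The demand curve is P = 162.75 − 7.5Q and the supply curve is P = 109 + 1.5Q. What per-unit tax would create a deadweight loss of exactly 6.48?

Competitive equilibrium: 162.75 − 7.5Q = 109 + 1.5Q → Q* = 5.9722, P* = 117.9583.
A tax t gives ΔQ = t/9 and wedge t, so DWL = t²/18.
t²/18 = 6.48 → t² = 116.64 → t = 10.8.

10.8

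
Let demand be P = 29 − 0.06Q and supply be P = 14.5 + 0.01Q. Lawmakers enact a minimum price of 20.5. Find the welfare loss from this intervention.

150.05

Competitive equilibrium: 29 − 0.06Q = 14.5 + 0.01Q → Q* = 207.1429, P* = 16.5714.
At the floor P = 20.5, quantity demanded = (29 − 20.5)/0.06 = 141.6667.
Sellers' marginal cost at Q' = 141.6667: 14.5 + 0.01·141.6667 = 15.9167.
ΔQ = 207.1429 − 141.6667 = 65.4762; wedge = 20.5 − 15.9167 = 4.5833.
Deadweight loss = ½ × 65.4762 × 4.5833 = 150.05.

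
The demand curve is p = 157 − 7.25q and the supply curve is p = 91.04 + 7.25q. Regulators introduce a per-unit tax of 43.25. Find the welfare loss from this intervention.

64.50

Competitive equilibrium: 157 − 7.25q = 91.04 + 7.25q → q* = 4.549, p* = 124.02.
With the tax, the buyer price exceeds the seller price by 43.25: (157 − 7.25q) − (91.04 + 7.25q) = 43.25 → q' = 1.5662.
Δq = 4.549 − 1.5662 = 2.9828; the wedge equals the tax, 43.25.
Welfare loss = ½ × 2.9828 × 43.25 = 64.50.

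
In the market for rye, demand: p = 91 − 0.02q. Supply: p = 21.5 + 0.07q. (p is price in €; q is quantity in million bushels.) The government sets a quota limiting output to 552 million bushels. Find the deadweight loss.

Competitive equilibrium: 91 − 0.02q = 21.5 + 0.07q → q* = 772.2222, p* = 75.5556.
At q = 552: demand price = 91 − 0.02·552 = 79.96; supply price = 21.5 + 0.07·552 = 60.14.
Δq = 772.2222 − 552 = 220.2222; wedge = 79.96 − 60.14 = 19.82.
Deadweight loss = ½ × 220.2222 × 19.82 = €2182.40 million.

€2182.40 million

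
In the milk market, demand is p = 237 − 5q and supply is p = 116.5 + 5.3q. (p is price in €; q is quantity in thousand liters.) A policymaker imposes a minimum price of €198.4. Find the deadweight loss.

Competitive equilibrium: 237 − 5q = 116.5 + 5.3q → q* = 11.699, p* = 178.5049.
At the floor p = 198.4, quantity demanded = (237 − 198.4)/5 = 7.72.
Sellers' marginal cost at q' = 7.72: 116.5 + 5.3·7.72 = 157.416.
Δq = 11.699 − 7.72 = 3.979; wedge = 198.4 − 157.416 = 40.984.
The triangle = ½ × 3.979 × 40.984 = €81.54 thousand.

€81.54 thousand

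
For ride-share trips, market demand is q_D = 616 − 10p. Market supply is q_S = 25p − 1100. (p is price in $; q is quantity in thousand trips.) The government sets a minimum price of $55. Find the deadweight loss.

$249.61 thousand

In inverse form: demand p = 61.6 − 0.1q, supply p = 44 + 0.04q.
Competitive equilibrium: 61.6 − 0.1q = 44 + 0.04q → q* = 125.7143, p* = 49.0286.
At the floor p = 55, quantity demanded = (61.6 − 55)/0.1 = 66.
Sellers' marginal cost at q' = 66: 44 + 0.04·66 = 46.64.
Δq = 125.7143 − 66 = 59.7143; wedge = 55 − 46.64 = 8.36.
The triangle = ½ × 59.7143 × 8.36 = $249.61 thousand.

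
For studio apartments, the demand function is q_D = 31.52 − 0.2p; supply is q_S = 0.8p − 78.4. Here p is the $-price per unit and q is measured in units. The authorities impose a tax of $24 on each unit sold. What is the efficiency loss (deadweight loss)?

In inverse form: demand p = 157.6 − 5q, supply p = 98 + 1.25q.
Competitive equilibrium: 157.6 − 5q = 98 + 1.25q → q* = 9.536, p* = 109.92.
With the tax, the buyer price exceeds the seller price by 24: (157.6 − 5q) − (98 + 1.25q) = 24 → q' = 5.696.
Δq = 9.536 − 5.696 = 3.84; the wedge equals the tax, 24.
Welfare loss = ½ × 3.84 × 24 = $46.08.

$46.08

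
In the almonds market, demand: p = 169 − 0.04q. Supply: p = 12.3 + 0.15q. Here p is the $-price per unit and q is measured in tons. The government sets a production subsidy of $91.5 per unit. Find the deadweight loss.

$22032.24

Competitive equilibrium: 169 − 0.04q = 12.3 + 0.15q → q* = 824.7368, p* = 136.0105.
The subsidy lowers effective supply by 91.5: p = 0.15q − 79.2.
New quantity: 169 − 0.04q = 0.15q − 79.2 → q' = 1306.3158.
Overproduction Δq = 1306.3158 − 824.7368 = 481.579; wedge = subsidy = 91.5.
DWL = ½ × 481.579 × 91.5 = $22032.24.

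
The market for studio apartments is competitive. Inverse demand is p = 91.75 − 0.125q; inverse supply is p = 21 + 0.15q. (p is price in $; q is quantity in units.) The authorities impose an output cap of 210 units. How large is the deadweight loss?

Competitive equilibrium: 91.75 − 0.125q = 21 + 0.15q → q* = 257.2727, p* = 59.5909.
At q = 210: demand price = 91.75 − 0.125·210 = 65.5; supply price = 21 + 0.15·210 = 52.5.
Δq = 257.2727 − 210 = 47.2727; wedge = 65.5 − 52.5 = 13.
DWL = ½ × 47.2727 × 13 = $307.27.

$307.27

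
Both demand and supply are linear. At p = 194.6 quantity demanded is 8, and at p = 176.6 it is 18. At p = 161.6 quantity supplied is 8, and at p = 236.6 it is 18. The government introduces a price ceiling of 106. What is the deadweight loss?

558.74

Demand slope = (176.6 − 194.6)/(18 − 8) = −1.8, so p = 209 − 1.8q.
Supply slope = (236.6 − 161.6)/(18 − 8) = 7.5, so p = 101.6 + 7.5q.
Competitive equilibrium: 209 − 1.8q = 101.6 + 7.5q → q* = 11.5484, p* = 188.2129.
At the ceiling p = 106, quantity supplied = (106 − 101.6)/7.5 = 0.5867.
Willingness to pay at q' = 0.5867: 209 − 1.8·0.5867 = 207.9439.
Δq = 11.5484 − 0.5867 = 10.9617; wedge = 207.9439 − 106 = 101.9439.
Welfare loss = ½ × 10.9617 × 101.9439 = 558.74.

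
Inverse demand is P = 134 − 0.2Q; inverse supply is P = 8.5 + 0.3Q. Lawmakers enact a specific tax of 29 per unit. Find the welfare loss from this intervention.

Competitive equilibrium: 134 − 0.2Q = 8.5 + 0.3Q → Q* = 251, P* = 83.8.
With the tax, the buyer price exceeds the seller price by 29: (134 − 0.2Q) − (8.5 + 0.3Q) = 29 → Q' = 193.
ΔQ = 251 − 193 = 58; the wedge equals the tax, 29.
The triangle = ½ × 58 × 29 = 841.

841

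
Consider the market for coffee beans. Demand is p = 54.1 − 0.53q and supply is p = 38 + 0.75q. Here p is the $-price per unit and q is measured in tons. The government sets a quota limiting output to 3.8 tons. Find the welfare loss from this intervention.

Competitive equilibrium: 54.1 − 0.53q = 38 + 0.75q → q* = 12.5781, p* = 47.4336.
At q = 3.8: demand price = 54.1 − 0.53·3.8 = 52.086; supply price = 38 + 0.75·3.8 = 40.85.
Δq = 12.5781 − 3.8 = 8.7781; wedge = 52.086 − 40.85 = 11.236.
DWL = ½ × 8.7781 × 11.236 = $49.32.

$49.32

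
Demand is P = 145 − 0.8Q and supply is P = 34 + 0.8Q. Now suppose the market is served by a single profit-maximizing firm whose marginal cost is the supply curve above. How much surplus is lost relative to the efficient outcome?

Competitive equilibrium: 145 − 0.8Q = 34 + 0.8Q → Q* = 69.375, P* = 89.5.
Marginal revenue: MR = 145 − 1.6Q. Set MR = MC: 145 − 1.6Q = 34 + 0.8Q → Q_m = 46.25.
Price P_m = 145 − 0.8·46.25 = 108; MC(Q_m) = 34 + 0.8·46.25 = 71.
Competitive Q* = 69.375, so ΔQ = 23.125; wedge = 108 − 71 = 37.
DWL = ½ × 23.125 × 37 = 427.81.

427.81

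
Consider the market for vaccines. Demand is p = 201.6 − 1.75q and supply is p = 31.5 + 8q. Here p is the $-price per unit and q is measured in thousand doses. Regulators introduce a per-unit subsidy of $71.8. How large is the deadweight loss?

$264.37 thousand

Competitive equilibrium: 201.6 − 1.75q = 31.5 + 8q → q* = 17.4462, p* = 171.0692.
The subsidy lowers effective supply by 71.8: p = 8q − 40.3.
New quantity: 201.6 − 1.75q = 8q − 40.3 → q' = 24.8103.
Overproduction Δq = 24.8103 − 17.4462 = 7.3641; wedge = subsidy = 71.8.
The triangle = ½ × 7.3641 × 71.8 = $264.37 thousand.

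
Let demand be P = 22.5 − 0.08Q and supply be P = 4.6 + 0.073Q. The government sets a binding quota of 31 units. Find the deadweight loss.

Competitive equilibrium: 22.5 − 0.08Q = 4.6 + 0.073Q → Q* = 116.9935, P* = 13.1405.
At Q = 31: demand price = 22.5 − 0.08·31 = 20.02; supply price = 4.6 + 0.073·31 = 6.863.
ΔQ = 116.9935 − 31 = 85.9935; wedge = 20.02 − 6.863 = 13.157.
The triangle = ½ × 85.9935 × 13.157 = 565.71.

565.71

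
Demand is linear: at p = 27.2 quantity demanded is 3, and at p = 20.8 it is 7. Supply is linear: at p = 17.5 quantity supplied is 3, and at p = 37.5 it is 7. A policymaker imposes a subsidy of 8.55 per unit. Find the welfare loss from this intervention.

5.54

Demand slope = (20.8 − 27.2)/(7 − 3) = −1.6, so p = 32 − 1.6q.
Supply slope = (37.5 − 17.5)/(7 − 3) = 5, so p = 2.5 + 5q.
Competitive equilibrium: 32 − 1.6q = 2.5 + 5q → q* = 4.4697, p* = 24.8485.
The subsidy lowers effective supply by 8.55: p = 5q − 6.05.
New quantity: 32 − 1.6q = 5q − 6.05 → q' = 5.7652.
Overproduction Δq = 5.7652 − 4.4697 = 1.2955; wedge = subsidy = 8.55.
The triangle = ½ × 1.2955 × 8.55 = 5.54.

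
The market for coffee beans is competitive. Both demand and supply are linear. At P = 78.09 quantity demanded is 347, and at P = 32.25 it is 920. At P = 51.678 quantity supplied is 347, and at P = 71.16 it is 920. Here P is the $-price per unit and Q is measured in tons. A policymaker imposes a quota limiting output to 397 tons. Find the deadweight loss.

Demand slope = (32.25 − 78.09)/(920 − 347) = −0.08, so P = 105.85 − 0.08Q.
Supply slope = (71.16 − 51.678)/(920 − 347) = 0.034, so P = 39.88 + 0.034Q.
Competitive equilibrium: 105.85 − 0.08Q = 39.88 + 0.034Q → Q* = 578.6842, P* = 59.5553.
At Q = 397: demand price = 105.85 − 0.08·397 = 74.09; supply price = 39.88 + 0.034·397 = 53.378.
ΔQ = 578.6842 − 397 = 181.6842; wedge = 74.09 − 53.378 = 20.712.
DWL = ½ × 181.6842 × 20.712 = $1881.52.

$1881.52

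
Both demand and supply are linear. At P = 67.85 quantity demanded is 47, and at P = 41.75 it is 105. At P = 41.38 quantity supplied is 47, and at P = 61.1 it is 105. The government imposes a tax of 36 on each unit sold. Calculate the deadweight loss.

Demand slope = (41.75 − 67.85)/(105 − 47) = −0.45, so P = 89 − 0.45Q.
Supply slope = (61.1 − 41.38)/(105 − 47) = 0.34, so P = 25.4 + 0.34Q.
Competitive equilibrium: 89 − 0.45Q = 25.4 + 0.34Q → Q* = 80.5063, P* = 52.7722.
With the tax, the buyer price exceeds the seller price by 36: (89 − 0.45Q) − (25.4 + 0.34Q) = 36 → Q' = 34.9367.
ΔQ = 80.5063 − 34.9367 = 45.5696; the wedge equals the tax, 36.
Deadweight loss = ½ × 45.5696 × 36 = 820.25.

820.25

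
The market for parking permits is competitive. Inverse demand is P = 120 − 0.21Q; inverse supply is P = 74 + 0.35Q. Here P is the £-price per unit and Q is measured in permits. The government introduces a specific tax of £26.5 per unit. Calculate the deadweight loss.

£627.01

Competitive equilibrium: 120 − 0.21Q = 74 + 0.35Q → Q* = 82.1429, P* = 102.75.
With the tax, the buyer price exceeds the seller price by 26.5: (120 − 0.21Q) − (74 + 0.35Q) = 26.5 → Q' = 34.8214.
ΔQ = 82.1429 − 34.8214 = 47.3215; the wedge equals the tax, 26.5.
The triangle = ½ × 47.3215 × 26.5 = £627.01.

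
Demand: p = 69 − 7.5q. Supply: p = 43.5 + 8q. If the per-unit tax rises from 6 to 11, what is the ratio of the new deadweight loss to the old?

3.361

Competitive equilibrium: 69 − 7.5q = 43.5 + 8q → q* = 1.6452, p* = 56.6613.
For a per-unit tax t: Δq = t/15.5, so DWL = ½·t·(t/15.5) = t²/31.
At t = 6: DWL = 1.161. At t = 11: DWL = 3.903.
Ratio = (11/6)² = 3.361.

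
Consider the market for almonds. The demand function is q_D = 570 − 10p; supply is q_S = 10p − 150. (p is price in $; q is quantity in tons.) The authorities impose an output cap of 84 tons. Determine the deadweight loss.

$1587.60

In inverse form: demand p = 57 − 0.1q, supply p = 15 + 0.1q.
Competitive equilibrium: 57 − 0.1q = 15 + 0.1q → q* = 210, p* = 36.
At q = 84: demand price = 57 − 0.1·84 = 48.6; supply price = 15 + 0.1·84 = 23.4.
Δq = 210 − 84 = 126; wedge = 48.6 − 23.4 = 25.2.
Welfare loss = ½ × 126 × 25.2 = $1587.60.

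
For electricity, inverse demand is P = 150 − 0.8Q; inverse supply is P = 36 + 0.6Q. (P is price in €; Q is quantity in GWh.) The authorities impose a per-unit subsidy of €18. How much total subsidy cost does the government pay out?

Competitive equilibrium: 150 − 0.8Q = 36 + 0.6Q → Q* = 81.4286, P* = 84.8571.
The subsidy lowers effective supply by 18: P = 18 + 0.6Q.
New quantity: 150 − 0.8Q = 18 + 0.6Q → Q' = 94.2857.
Total subsidy cost = 18 × 94.2857 = €1697.14.

€1697.14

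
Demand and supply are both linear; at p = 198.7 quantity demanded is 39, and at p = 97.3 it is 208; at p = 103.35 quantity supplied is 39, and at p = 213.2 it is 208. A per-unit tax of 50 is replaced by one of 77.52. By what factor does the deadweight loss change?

Demand slope = (97.3 − 198.7)/(208 − 39) = −0.6, so p = 222.1 − 0.6q.
Supply slope = (213.2 − 103.35)/(208 − 39) = 0.65, so p = 78 + 0.65q.
Competitive equilibrium: 222.1 − 0.6q = 78 + 0.65q → q* = 115.28, p* = 152.932.
For a per-unit tax t: Δq = t/1.25, so DWL = ½·t·(t/1.25) = t²/2.5.
At t = 50: DWL = 1000. At t = 77.52: DWL = 2403.740.
Ratio = (77.52/50)² = 2.404.

2.404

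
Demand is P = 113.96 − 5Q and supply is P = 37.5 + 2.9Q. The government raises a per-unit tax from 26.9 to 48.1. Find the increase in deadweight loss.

100.63

Competitive equilibrium: 113.96 − 5Q = 37.5 + 2.9Q → Q* = 9.6785, P* = 65.5676.
For a per-unit tax t: ΔQ = t/7.9, so DWL = ½·t·(t/7.9) = t²/15.8.
At t = 26.9: DWL = 45.798. At t = 48.1: DWL = 146.431.
Increase = 146.431 − 45.798 = 100.63.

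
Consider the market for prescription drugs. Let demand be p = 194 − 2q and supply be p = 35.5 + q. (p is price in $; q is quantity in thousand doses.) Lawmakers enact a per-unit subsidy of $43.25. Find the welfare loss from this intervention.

$311.76 thousand

Competitive equilibrium: 194 − 2q = 35.5 + q → q* = 52.8333, p* = 88.3333.
The subsidy lowers effective supply by 43.25: p = q − 7.75.
New quantity: 194 − 2q = q − 7.75 → q' = 67.25.
Overproduction Δq = 67.25 − 52.8333 = 14.4167; wedge = subsidy = 43.25.
The triangle = ½ × 14.4167 × 43.25 = $311.76 thousand.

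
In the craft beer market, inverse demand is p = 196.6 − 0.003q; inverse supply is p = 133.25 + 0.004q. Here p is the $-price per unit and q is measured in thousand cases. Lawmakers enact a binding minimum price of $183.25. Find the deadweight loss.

$74060 thousand

Competitive equilibrium: 196.6 − 0.003q = 133.25 + 0.004q → q* = 9050, p* = 169.45.
At the floor p = 183.25, quantity demanded = (196.6 − 183.25)/0.003 = 4450.
Sellers' marginal cost at q' = 4450: 133.25 + 0.004·4450 = 151.05.
Δq = 9050 − 4450 = 4600; wedge = 183.25 − 151.05 = 32.2.
DWL = ½ × 4600 × 32.2 = $74060 thousand.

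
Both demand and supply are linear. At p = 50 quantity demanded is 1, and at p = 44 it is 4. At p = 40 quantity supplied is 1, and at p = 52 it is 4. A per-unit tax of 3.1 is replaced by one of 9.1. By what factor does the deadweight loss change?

8.617

Demand slope = (44 − 50)/(4 − 1) = −2, so p = 52 − 2q.
Supply slope = (52 − 40)/(4 − 1) = 4, so p = 36 + 4q.
Competitive equilibrium: 52 − 2q = 36 + 4q → q* = 2.6667, p* = 46.6667.
For a per-unit tax t: Δq = t/6, so DWL = ½·t·(t/6) = t²/12.
At t = 3.1: DWL = 0.801. At t = 9.1: DWL = 6.901.
Ratio = (9.1/3.1)² = 8.617.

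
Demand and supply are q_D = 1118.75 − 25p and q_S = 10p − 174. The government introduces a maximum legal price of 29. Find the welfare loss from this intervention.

In inverse form: demand p = 44.75 − 0.04q, supply p = 17.4 + 0.1q.
Competitive equilibrium: 44.75 − 0.04q = 17.4 + 0.1q → q* = 195.3571, p* = 36.9357.
At the ceiling p = 29, quantity supplied = (29 − 17.4)/0.1 = 116.
Willingness to pay at q' = 116: 44.75 − 0.04·116 = 40.11.
Δq = 195.3571 − 116 = 79.3571; wedge = 40.11 − 29 = 11.11.
Welfare loss = ½ × 79.3571 × 11.11 = 440.83.

440.83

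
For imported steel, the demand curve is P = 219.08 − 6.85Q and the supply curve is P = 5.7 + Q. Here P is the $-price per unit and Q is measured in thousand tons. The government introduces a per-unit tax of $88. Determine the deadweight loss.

Competitive equilibrium: 219.08 − 6.85Q = 5.7 + Q → Q* = 27.1822, P* = 32.8822.
With the tax, the buyer price exceeds the seller price by 88: (219.08 − 6.85Q) − (5.7 + Q) = 88 → Q' = 15.972.
ΔQ = 27.1822 − 15.972 = 11.2102; the wedge equals the tax, 88.
DWL = ½ × 11.2102 × 88 = $493.25 thousand.

$493.25 thousand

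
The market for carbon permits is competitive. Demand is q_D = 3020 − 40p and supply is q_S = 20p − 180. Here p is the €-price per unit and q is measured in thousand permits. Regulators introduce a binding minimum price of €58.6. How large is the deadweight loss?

In inverse form: demand p = 75.5 − 0.025q, supply p = 9 + 0.05q.
Competitive equilibrium: 75.5 − 0.025q = 9 + 0.05q → q* = 886.6667, p* = 53.3333.
At the floor p = 58.6, quantity demanded = (75.5 − 58.6)/0.025 = 676.
Sellers' marginal cost at q' = 676: 9 + 0.05·676 = 42.8.
Δq = 886.6667 − 676 = 210.6667; wedge = 58.6 − 42.8 = 15.8.
Welfare loss = ½ × 210.6667 × 15.8 = €1664.27 thousand.

€1664.27 thousand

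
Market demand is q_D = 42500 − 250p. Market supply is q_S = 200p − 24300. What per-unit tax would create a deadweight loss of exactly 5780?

In inverse form: demand p = 170 − 0.004q, supply p = 121.5 + 0.005q.
Competitive equilibrium: 170 − 0.004q = 121.5 + 0.005q → q* = 5388.8889, p* = 148.4444.
A tax t gives Δq = t/0.009 and wedge t, so DWL = t²/0.018.
t²/0.018 = 5780 → t² = 104.04 → t = 10.2.

10.2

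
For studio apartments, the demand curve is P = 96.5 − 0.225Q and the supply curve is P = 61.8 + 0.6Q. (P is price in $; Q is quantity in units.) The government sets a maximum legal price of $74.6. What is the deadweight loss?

Competitive equilibrium: 96.5 − 0.225Q = 61.8 + 0.6Q → Q* = 42.0606, P* = 87.0364.
At the ceiling P = 74.6, quantity supplied = (74.6 − 61.8)/0.6 = 21.3333.
Willingness to pay at Q' = 21.3333: 96.5 − 0.225·21.3333 = 91.7.
ΔQ = 42.0606 − 21.3333 = 20.7273; wedge = 91.7 − 74.6 = 17.1.
Welfare loss = ½ × 20.7273 × 17.1 = $177.22.

$177.22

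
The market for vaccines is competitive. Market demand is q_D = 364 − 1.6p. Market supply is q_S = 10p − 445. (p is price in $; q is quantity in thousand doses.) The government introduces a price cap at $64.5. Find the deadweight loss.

$995.86 thousand

In inverse form: demand p = 227.5 − 0.625q, supply p = 44.5 + 0.1q.
Competitive equilibrium: 227.5 − 0.625q = 44.5 + 0.1q → q* = 252.4138, p* = 69.7414.
At the ceiling p = 64.5, quantity supplied = (64.5 − 44.5)/0.1 = 200.
Willingness to pay at q' = 200: 227.5 − 0.625·200 = 102.5.
Δq = 252.4138 − 200 = 52.4138; wedge = 102.5 − 64.5 = 38.
The triangle = ½ × 52.4138 × 38 = $995.86 thousand.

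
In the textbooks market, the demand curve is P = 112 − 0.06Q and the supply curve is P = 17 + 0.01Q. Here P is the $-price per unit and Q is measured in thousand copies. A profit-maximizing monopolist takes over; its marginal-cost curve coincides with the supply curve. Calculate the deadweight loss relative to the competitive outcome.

$13732.04 thousand

Competitive equilibrium: 112 − 0.06Q = 17 + 0.01Q → Q* = 1357.14286, P* = 30.57143.
Marginal revenue: MR = 112 − 0.12Q. Set MR = MC: 112 − 0.12Q = 17 + 0.01Q → Q_m = 730.76923.
Price P_m = 112 − 0.06·730.76923 = 68.15385; MC(Q_m) = 17 + 0.01·730.76923 = 24.30769.
Competitive Q* = 1357.14286, so ΔQ = 626.37363; wedge = 68.15385 − 24.30769 = 43.84616.
Welfare loss = ½ × 626.37363 × 43.84616 = $13732.04 thousand.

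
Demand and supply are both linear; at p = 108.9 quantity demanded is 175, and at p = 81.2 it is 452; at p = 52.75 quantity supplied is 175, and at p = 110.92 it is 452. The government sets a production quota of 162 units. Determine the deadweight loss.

5841.34

Demand slope = (81.2 − 108.9)/(452 − 175) = −0.1, so p = 126.4 − 0.1q.
Supply slope = (110.92 − 52.75)/(452 − 175) = 0.21, so p = 16 + 0.21q.
Competitive equilibrium: 126.4 − 0.1q = 16 + 0.21q → q* = 356.129, p* = 90.7871.
At q = 162: demand price = 126.4 − 0.1·162 = 110.2; supply price = 16 + 0.21·162 = 50.02.
Δq = 356.129 − 162 = 194.129; wedge = 110.2 − 50.02 = 60.18.
DWL = ½ × 194.129 × 60.18 = 5841.34.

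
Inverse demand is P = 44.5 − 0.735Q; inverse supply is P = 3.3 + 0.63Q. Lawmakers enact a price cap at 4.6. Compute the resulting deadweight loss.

Competitive equilibrium: 44.5 − 0.735Q = 3.3 + 0.63Q → Q* = 30.1832, P* = 22.3154.
At the ceiling P = 4.6, quantity supplied = (4.6 − 3.3)/0.63 = 2.0635.
Willingness to pay at Q' = 2.0635: 44.5 − 0.735·2.0635 = 42.9833.
ΔQ = 30.1832 − 2.0635 = 28.1197; wedge = 42.9833 − 4.6 = 38.3833.
DWL = ½ × 28.1197 × 38.3833 = 539.66.

539.66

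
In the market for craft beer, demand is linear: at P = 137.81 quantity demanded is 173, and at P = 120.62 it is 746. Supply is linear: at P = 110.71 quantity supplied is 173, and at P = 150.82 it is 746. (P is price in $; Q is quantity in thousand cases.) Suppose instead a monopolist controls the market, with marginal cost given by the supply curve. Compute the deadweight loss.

Demand slope = (120.62 − 137.81)/(746 − 173) = −0.03, so P = 143 − 0.03Q.
Supply slope = (150.82 − 110.71)/(746 − 173) = 0.07, so P = 98.6 + 0.07Q.
Competitive equilibrium: 143 − 0.03Q = 98.6 + 0.07Q → Q* = 444, P* = 129.68.
Marginal revenue: MR = 143 − 0.06Q. Set MR = MC: 143 − 0.06Q = 98.6 + 0.07Q → Q_m = 341.5385.
Price P_m = 143 − 0.03·341.5385 = 132.7538; MC(Q_m) = 98.6 + 0.07·341.5385 = 122.5077.
Competitive Q* = 444, so ΔQ = 102.4615; wedge = 132.7538 − 122.5077 = 10.2461.
DWL = ½ × 102.4615 × 10.2461 = $524.92 thousand.

$524.92 thousand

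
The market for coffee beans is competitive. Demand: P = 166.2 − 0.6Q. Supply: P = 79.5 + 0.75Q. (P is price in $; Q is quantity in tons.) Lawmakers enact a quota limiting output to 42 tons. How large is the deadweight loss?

Competitive equilibrium: 166.2 − 0.6Q = 79.5 + 0.75Q → Q* = 64.2222, P* = 127.6667.
At Q = 42: demand price = 166.2 − 0.6·42 = 141; supply price = 79.5 + 0.75·42 = 111.
ΔQ = 64.2222 − 42 = 22.2222; wedge = 141 − 111 = 30.
DWL = ½ × 22.2222 × 30 = $333.33.

$333.33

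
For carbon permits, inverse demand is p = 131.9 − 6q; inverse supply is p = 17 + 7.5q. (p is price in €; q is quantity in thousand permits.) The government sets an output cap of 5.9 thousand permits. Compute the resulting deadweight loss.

Competitive equilibrium: 131.9 − 6q = 17 + 7.5q → q* = 8.5111, p* = 80.8333.
At q = 5.9: demand price = 131.9 − 6·5.9 = 96.5; supply price = 17 + 7.5·5.9 = 61.25.
Δq = 8.5111 − 5.9 = 2.6111; wedge = 96.5 − 61.25 = 35.25.
The triangle = ½ × 2.6111 × 35.25 = €46.02 thousand.

€46.02 thousand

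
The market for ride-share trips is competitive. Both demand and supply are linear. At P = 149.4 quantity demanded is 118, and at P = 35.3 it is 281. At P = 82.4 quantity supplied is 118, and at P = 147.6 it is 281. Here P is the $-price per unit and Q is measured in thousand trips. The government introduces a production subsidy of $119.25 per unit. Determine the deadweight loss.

Demand slope = (35.3 − 149.4)/(281 − 118) = −0.7, so P = 232 − 0.7Q.
Supply slope = (147.6 − 82.4)/(281 − 118) = 0.4, so P = 35.2 + 0.4Q.
Competitive equilibrium: 232 − 0.7Q = 35.2 + 0.4Q → Q* = 178.9091, P* = 106.7636.
The subsidy lowers effective supply by 119.25: P = 0.4Q − 84.05.
New quantity: 232 − 0.7Q = 0.4Q − 84.05 → Q' = 287.3182.
Overproduction ΔQ = 287.3182 − 178.9091 = 108.4091; wedge = subsidy = 119.25.
Welfare loss = ½ × 108.4091 × 119.25 = $6463.89 thousand.

$6463.89 thousand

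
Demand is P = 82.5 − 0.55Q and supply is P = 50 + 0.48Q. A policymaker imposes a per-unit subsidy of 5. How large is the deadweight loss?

12.14

Competitive equilibrium: 82.5 − 0.55Q = 50 + 0.48Q → Q* = 31.5534, P* = 65.1456.
The subsidy lowers effective supply by 5: P = 45 + 0.48Q.
New quantity: 82.5 − 0.55Q = 45 + 0.48Q → Q' = 36.4078.
Overproduction ΔQ = 36.4078 − 31.5534 = 4.8544; wedge = subsidy = 5.
Welfare loss = ½ × 4.8544 × 5 = 12.14.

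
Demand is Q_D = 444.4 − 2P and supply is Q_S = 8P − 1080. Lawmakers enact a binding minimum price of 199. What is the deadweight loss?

2709.792

In inverse form: demand P = 222.2 − 0.5Q, supply P = 135 + 0.125Q.
Competitive equilibrium: 222.2 − 0.5Q = 135 + 0.125Q → Q* = 139.52, P* = 152.44.
At the floor P = 199, quantity demanded = (222.2 − 199)/0.5 = 46.4.
Sellers' marginal cost at Q' = 46.4: 135 + 0.125·46.4 = 140.8.
ΔQ = 139.52 − 46.4 = 93.12; wedge = 199 − 140.8 = 58.2.
Welfare loss = ½ × 93.12 × 58.2 = 2709.792.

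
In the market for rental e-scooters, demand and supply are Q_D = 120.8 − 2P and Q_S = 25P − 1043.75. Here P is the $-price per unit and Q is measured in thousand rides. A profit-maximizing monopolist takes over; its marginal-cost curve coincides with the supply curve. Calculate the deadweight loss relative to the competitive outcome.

$74.44 thousand

In inverse form: demand P = 60.4 − 0.5Q, supply P = 41.75 + 0.04Q.
Competitive equilibrium: 60.4 − 0.5Q = 41.75 + 0.04Q → Q* = 34.537, P* = 43.1315.
Marginal revenue: MR = 60.4 − Q. Set MR = MC: 60.4 − Q = 41.75 + 0.04Q → Q_m = 17.9327.
Price P_m = 60.4 − 0.5·17.9327 = 51.4337; MC(Q_m) = 41.75 + 0.04·17.9327 = 42.4673.
Competitive Q* = 34.537, so ΔQ = 16.6043; wedge = 51.4337 − 42.4673 = 8.9664.
The triangle = ½ × 16.6043 × 8.9664 = $74.44 thousand.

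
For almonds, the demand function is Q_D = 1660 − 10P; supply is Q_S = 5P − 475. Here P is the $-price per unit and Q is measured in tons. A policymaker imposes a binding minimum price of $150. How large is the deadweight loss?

$881.67

In inverse form: demand P = 166 − 0.1Q, supply P = 95 + 0.2Q.
Competitive equilibrium: 166 − 0.1Q = 95 + 0.2Q → Q* = 236.6667, P* = 142.3333.
At the floor P = 150, quantity demanded = (166 − 150)/0.1 = 160.
Sellers' marginal cost at Q' = 160: 95 + 0.2·160 = 127.
ΔQ = 236.6667 − 160 = 76.6667; wedge = 150 − 127 = 23.
The triangle = ½ × 76.6667 × 23 = $881.67.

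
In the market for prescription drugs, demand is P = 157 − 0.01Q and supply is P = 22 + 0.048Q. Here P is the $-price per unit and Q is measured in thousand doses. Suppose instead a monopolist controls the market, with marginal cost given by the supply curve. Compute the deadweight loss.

Competitive equilibrium: 157 − 0.01Q = 22 + 0.048Q → Q* = 2327.58621, P* = 133.72414.
Marginal revenue: MR = 157 − 0.02Q. Set MR = MC: 157 − 0.02Q = 22 + 0.048Q → Q_m = 1985.29412.
Price P_m = 157 − 0.01·1985.29412 = 137.14706; MC(Q_m) = 22 + 0.048·1985.29412 = 117.29412.
Competitive Q* = 2327.58621, so ΔQ = 342.29209; wedge = 137.14706 − 117.29412 = 19.85294.
The triangle = ½ × 342.29209 × 19.85294 = $3397.75 thousand.

$3397.75 thousand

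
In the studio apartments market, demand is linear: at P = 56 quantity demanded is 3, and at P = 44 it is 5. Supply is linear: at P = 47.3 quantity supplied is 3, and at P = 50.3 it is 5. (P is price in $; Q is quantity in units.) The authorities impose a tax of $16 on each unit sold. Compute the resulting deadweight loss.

$17.07

Demand slope = (44 − 56)/(5 − 3) = −6, so P = 74 − 6Q.
Supply slope = (50.3 − 47.3)/(5 − 3) = 1.5, so P = 42.8 + 1.5Q.
Competitive equilibrium: 74 − 6Q = 42.8 + 1.5Q → Q* = 4.16, P* = 49.04.
With the tax, the buyer price exceeds the seller price by 16: (74 − 6Q) − (42.8 + 1.5Q) = 16 → Q' = 2.0267.
ΔQ = 4.16 − 2.0267 = 2.1333; the wedge equals the tax, 16.
Deadweight loss = ½ × 2.1333 × 16 = $17.07.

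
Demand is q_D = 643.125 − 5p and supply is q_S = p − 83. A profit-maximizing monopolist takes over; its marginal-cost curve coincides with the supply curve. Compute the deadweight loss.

In inverse form: demand p = 128.625 − 0.2q, supply p = 83 + q.
Competitive equilibrium: 128.625 − 0.2q = 83 + q → q* = 38.0208, p* = 121.0208.
Marginal revenue: MR = 128.625 − 0.4q. Set MR = MC: 128.625 − 0.4q = 83 + q → q_m = 32.5893.
Price p_m = 128.625 − 0.2·32.5893 = 122.1071; MC(q_m) = 83 + 1·32.5893 = 115.5893.
Competitive q* = 38.0208, so Δq = 5.4315; wedge = 122.1071 − 115.5893 = 6.5178.
The triangle = ½ × 5.4315 × 6.5178 = 17.70.

17.70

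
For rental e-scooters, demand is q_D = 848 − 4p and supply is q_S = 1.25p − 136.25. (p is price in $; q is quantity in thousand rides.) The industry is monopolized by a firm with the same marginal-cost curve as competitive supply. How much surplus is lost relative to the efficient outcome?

$186.83 thousand

In inverse form: demand p = 212 − 0.25q, supply p = 109 + 0.8q.
Competitive equilibrium: 212 − 0.25q = 109 + 0.8q → q* = 98.0952, p* = 187.4762.
Marginal revenue: MR = 212 − 0.5q. Set MR = MC: 212 − 0.5q = 109 + 0.8q → q_m = 79.2308.
Price p_m = 212 − 0.25·79.2308 = 192.1923; MC(q_m) = 109 + 0.8·79.2308 = 172.3846.
Competitive q* = 98.0952, so Δq = 18.8644; wedge = 192.1923 − 172.3846 = 19.8077.
DWL = ½ × 18.8644 × 19.8077 = $186.83 thousand.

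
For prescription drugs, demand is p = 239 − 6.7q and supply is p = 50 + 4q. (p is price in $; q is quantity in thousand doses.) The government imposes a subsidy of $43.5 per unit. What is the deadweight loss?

Competitive equilibrium: 239 − 6.7q = 50 + 4q → q* = 17.6636, p* = 120.6542.
The subsidy lowers effective supply by 43.5: p = 6.5 + 4q.
New quantity: 239 − 6.7q = 6.5 + 4q → q' = 21.729.
Overproduction Δq = 21.729 − 17.6636 = 4.0654; wedge = subsidy = 43.5.
Deadweight loss = ½ × 4.0654 × 43.5 = $88.42 thousand.

$88.42 thousand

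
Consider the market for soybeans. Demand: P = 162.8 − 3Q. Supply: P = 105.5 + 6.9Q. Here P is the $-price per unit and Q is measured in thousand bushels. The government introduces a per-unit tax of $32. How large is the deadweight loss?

$51.72 thousand

Competitive equilibrium: 162.8 − 3Q = 105.5 + 6.9Q → Q* = 5.7879, P* = 145.4364.
With the tax, the buyer price exceeds the seller price by 32: (162.8 − 3Q) − (105.5 + 6.9Q) = 32 → Q' = 2.5556.
ΔQ = 5.7879 − 2.5556 = 3.2323; the wedge equals the tax, 32.
Welfare loss = ½ × 3.2323 × 32 = $51.72 thousand.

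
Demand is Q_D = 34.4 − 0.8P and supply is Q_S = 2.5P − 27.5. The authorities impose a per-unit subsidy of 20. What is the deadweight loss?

In inverse form: demand P = 43 − 1.25Q, supply P = 11 + 0.4Q.
Competitive equilibrium: 43 − 1.25Q = 11 + 0.4Q → Q* = 19.3939, P* = 18.7576.
The subsidy lowers effective supply by 20: P = 0.4Q − 9.
New quantity: 43 − 1.25Q = 0.4Q − 9 → Q' = 31.5152.
Overproduction ΔQ = 31.5152 − 19.3939 = 12.1213; wedge = subsidy = 20.
DWL = ½ × 12.1213 × 20 = 121.21.

121.21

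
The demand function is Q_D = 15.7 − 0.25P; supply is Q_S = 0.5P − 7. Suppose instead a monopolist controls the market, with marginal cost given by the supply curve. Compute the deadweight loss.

In inverse form: demand P = 62.8 − 4Q, supply P = 14 + 2Q.
Competitive equilibrium: 62.8 − 4Q = 14 + 2Q → Q* = 8.1333, P* = 30.2667.
Marginal revenue: MR = 62.8 − 8Q. Set MR = MC: 62.8 − 8Q = 14 + 2Q → Q_m = 4.88.
Price P_m = 62.8 − 4·4.88 = 43.28; MC(Q_m) = 14 + 2·4.88 = 23.76.
Competitive Q* = 8.1333, so ΔQ = 3.2533; wedge = 43.28 − 23.76 = 19.52.
Deadweight loss = ½ × 3.2533 × 19.52 = 31.75.

31.75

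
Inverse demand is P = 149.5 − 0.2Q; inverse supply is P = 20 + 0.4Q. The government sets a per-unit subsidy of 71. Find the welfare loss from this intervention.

4200.83

Competitive equilibrium: 149.5 − 0.2Q = 20 + 0.4Q → Q* = 215.83333, P* = 106.33333.
The subsidy lowers effective supply by 71: P = 0.4Q − 51.
New quantity: 149.5 − 0.2Q = 0.4Q − 51 → Q' = 334.16667.
Overproduction ΔQ = 334.16667 − 215.83333 = 118.33334; wedge = subsidy = 71.
Deadweight loss = ½ × 118.33334 × 71 = 4200.83.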